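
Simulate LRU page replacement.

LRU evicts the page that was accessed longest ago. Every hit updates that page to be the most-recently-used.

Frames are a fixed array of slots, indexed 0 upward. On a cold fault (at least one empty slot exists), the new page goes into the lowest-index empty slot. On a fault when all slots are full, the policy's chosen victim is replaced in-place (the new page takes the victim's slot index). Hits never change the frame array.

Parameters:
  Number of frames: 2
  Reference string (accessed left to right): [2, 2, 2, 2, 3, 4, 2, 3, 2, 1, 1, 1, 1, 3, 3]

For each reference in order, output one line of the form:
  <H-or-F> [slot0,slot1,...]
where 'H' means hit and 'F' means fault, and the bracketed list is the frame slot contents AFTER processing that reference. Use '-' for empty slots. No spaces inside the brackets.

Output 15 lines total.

F [2,-]
H [2,-]
H [2,-]
H [2,-]
F [2,3]
F [4,3]
F [4,2]
F [3,2]
H [3,2]
F [1,2]
H [1,2]
H [1,2]
H [1,2]
F [1,3]
H [1,3]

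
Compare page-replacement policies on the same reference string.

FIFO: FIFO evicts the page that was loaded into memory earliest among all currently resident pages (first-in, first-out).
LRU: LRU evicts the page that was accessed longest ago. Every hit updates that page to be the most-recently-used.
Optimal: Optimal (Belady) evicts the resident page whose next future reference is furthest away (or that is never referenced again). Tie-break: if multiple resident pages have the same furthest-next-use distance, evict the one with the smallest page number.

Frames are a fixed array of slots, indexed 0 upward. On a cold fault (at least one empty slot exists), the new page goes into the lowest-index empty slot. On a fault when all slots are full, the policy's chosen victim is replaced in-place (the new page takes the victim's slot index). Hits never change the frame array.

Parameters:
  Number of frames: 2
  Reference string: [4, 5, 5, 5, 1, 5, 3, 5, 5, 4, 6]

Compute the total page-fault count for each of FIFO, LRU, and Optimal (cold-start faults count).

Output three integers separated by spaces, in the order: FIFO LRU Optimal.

Answer: 7 6 6

Derivation:
--- FIFO ---
  step 0: ref 4 -> FAULT, frames=[4,-] (faults so far: 1)
  step 1: ref 5 -> FAULT, frames=[4,5] (faults so far: 2)
  step 2: ref 5 -> HIT, frames=[4,5] (faults so far: 2)
  step 3: ref 5 -> HIT, frames=[4,5] (faults so far: 2)
  step 4: ref 1 -> FAULT, evict 4, frames=[1,5] (faults so far: 3)
  step 5: ref 5 -> HIT, frames=[1,5] (faults so far: 3)
  step 6: ref 3 -> FAULT, evict 5, frames=[1,3] (faults so far: 4)
  step 7: ref 5 -> FAULT, evict 1, frames=[5,3] (faults so far: 5)
  step 8: ref 5 -> HIT, frames=[5,3] (faults so far: 5)
  step 9: ref 4 -> FAULT, evict 3, frames=[5,4] (faults so far: 6)
  step 10: ref 6 -> FAULT, evict 5, frames=[6,4] (faults so far: 7)
  FIFO total faults: 7
--- LRU ---
  step 0: ref 4 -> FAULT, frames=[4,-] (faults so far: 1)
  step 1: ref 5 -> FAULT, frames=[4,5] (faults so far: 2)
  step 2: ref 5 -> HIT, frames=[4,5] (faults so far: 2)
  step 3: ref 5 -> HIT, frames=[4,5] (faults so far: 2)
  step 4: ref 1 -> FAULT, evict 4, frames=[1,5] (faults so far: 3)
  step 5: ref 5 -> HIT, frames=[1,5] (faults so far: 3)
  step 6: ref 3 -> FAULT, evict 1, frames=[3,5] (faults so far: 4)
  step 7: ref 5 -> HIT, frames=[3,5] (faults so far: 4)
  step 8: ref 5 -> HIT, frames=[3,5] (faults so far: 4)
  step 9: ref 4 -> FAULT, evict 3, frames=[4,5] (faults so far: 5)
  step 10: ref 6 -> FAULT, evict 5, frames=[4,6] (faults so far: 6)
  LRU total faults: 6
--- Optimal ---
  step 0: ref 4 -> FAULT, frames=[4,-] (faults so far: 1)
  step 1: ref 5 -> FAULT, frames=[4,5] (faults so far: 2)
  step 2: ref 5 -> HIT, frames=[4,5] (faults so far: 2)
  step 3: ref 5 -> HIT, frames=[4,5] (faults so far: 2)
  step 4: ref 1 -> FAULT, evict 4, frames=[1,5] (faults so far: 3)
  step 5: ref 5 -> HIT, frames=[1,5] (faults so far: 3)
  step 6: ref 3 -> FAULT, evict 1, frames=[3,5] (faults so far: 4)
  step 7: ref 5 -> HIT, frames=[3,5] (faults so far: 4)
  step 8: ref 5 -> HIT, frames=[3,5] (faults so far: 4)
  step 9: ref 4 -> FAULT, evict 3, frames=[4,5] (faults so far: 5)
  step 10: ref 6 -> FAULT, evict 4, frames=[6,5] (faults so far: 6)
  Optimal total faults: 6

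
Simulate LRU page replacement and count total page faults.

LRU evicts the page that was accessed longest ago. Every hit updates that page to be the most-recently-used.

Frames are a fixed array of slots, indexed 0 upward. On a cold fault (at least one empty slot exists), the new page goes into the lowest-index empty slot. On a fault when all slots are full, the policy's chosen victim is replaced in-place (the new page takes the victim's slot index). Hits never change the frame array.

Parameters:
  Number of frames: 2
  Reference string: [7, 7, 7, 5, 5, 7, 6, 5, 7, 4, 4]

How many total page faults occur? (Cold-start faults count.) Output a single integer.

Step 0: ref 7 → FAULT, frames=[7,-]
Step 1: ref 7 → HIT, frames=[7,-]
Step 2: ref 7 → HIT, frames=[7,-]
Step 3: ref 5 → FAULT, frames=[7,5]
Step 4: ref 5 → HIT, frames=[7,5]
Step 5: ref 7 → HIT, frames=[7,5]
Step 6: ref 6 → FAULT (evict 5), frames=[7,6]
Step 7: ref 5 → FAULT (evict 7), frames=[5,6]
Step 8: ref 7 → FAULT (evict 6), frames=[5,7]
Step 9: ref 4 → FAULT (evict 5), frames=[4,7]
Step 10: ref 4 → HIT, frames=[4,7]
Total faults: 6

Answer: 6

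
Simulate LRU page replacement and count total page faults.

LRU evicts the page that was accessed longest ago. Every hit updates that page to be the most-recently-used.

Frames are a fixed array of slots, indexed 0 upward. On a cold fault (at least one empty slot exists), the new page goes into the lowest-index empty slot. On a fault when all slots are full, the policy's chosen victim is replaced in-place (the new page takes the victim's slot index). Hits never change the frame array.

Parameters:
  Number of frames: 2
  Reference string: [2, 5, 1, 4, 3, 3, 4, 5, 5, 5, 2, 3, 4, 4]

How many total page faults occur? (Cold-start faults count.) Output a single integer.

Answer: 9

Derivation:
Step 0: ref 2 → FAULT, frames=[2,-]
Step 1: ref 5 → FAULT, frames=[2,5]
Step 2: ref 1 → FAULT (evict 2), frames=[1,5]
Step 3: ref 4 → FAULT (evict 5), frames=[1,4]
Step 4: ref 3 → FAULT (evict 1), frames=[3,4]
Step 5: ref 3 → HIT, frames=[3,4]
Step 6: ref 4 → HIT, frames=[3,4]
Step 7: ref 5 → FAULT (evict 3), frames=[5,4]
Step 8: ref 5 → HIT, frames=[5,4]
Step 9: ref 5 → HIT, frames=[5,4]
Step 10: ref 2 → FAULT (evict 4), frames=[5,2]
Step 11: ref 3 → FAULT (evict 5), frames=[3,2]
Step 12: ref 4 → FAULT (evict 2), frames=[3,4]
Step 13: ref 4 → HIT, frames=[3,4]
Total faults: 9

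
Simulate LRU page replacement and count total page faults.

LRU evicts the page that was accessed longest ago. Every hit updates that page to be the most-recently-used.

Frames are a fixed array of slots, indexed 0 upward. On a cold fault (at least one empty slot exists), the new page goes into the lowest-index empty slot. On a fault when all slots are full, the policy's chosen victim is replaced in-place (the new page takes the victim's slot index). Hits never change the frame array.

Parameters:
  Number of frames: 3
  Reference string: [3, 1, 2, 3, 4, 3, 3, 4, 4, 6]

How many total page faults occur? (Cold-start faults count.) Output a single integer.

Answer: 5

Derivation:
Step 0: ref 3 → FAULT, frames=[3,-,-]
Step 1: ref 1 → FAULT, frames=[3,1,-]
Step 2: ref 2 → FAULT, frames=[3,1,2]
Step 3: ref 3 → HIT, frames=[3,1,2]
Step 4: ref 4 → FAULT (evict 1), frames=[3,4,2]
Step 5: ref 3 → HIT, frames=[3,4,2]
Step 6: ref 3 → HIT, frames=[3,4,2]
Step 7: ref 4 → HIT, frames=[3,4,2]
Step 8: ref 4 → HIT, frames=[3,4,2]
Step 9: ref 6 → FAULT (evict 2), frames=[3,4,6]
Total faults: 5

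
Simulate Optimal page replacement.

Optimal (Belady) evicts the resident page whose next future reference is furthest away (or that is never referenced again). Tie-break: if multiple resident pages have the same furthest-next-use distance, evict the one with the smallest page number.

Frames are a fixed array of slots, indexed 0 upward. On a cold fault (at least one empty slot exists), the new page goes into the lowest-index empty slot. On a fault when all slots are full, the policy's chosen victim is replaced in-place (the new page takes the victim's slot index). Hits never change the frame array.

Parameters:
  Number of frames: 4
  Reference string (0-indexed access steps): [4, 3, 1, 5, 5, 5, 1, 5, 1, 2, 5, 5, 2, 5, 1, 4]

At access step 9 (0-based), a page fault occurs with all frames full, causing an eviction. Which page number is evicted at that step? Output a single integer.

Answer: 3

Derivation:
Step 0: ref 4 -> FAULT, frames=[4,-,-,-]
Step 1: ref 3 -> FAULT, frames=[4,3,-,-]
Step 2: ref 1 -> FAULT, frames=[4,3,1,-]
Step 3: ref 5 -> FAULT, frames=[4,3,1,5]
Step 4: ref 5 -> HIT, frames=[4,3,1,5]
Step 5: ref 5 -> HIT, frames=[4,3,1,5]
Step 6: ref 1 -> HIT, frames=[4,3,1,5]
Step 7: ref 5 -> HIT, frames=[4,3,1,5]
Step 8: ref 1 -> HIT, frames=[4,3,1,5]
Step 9: ref 2 -> FAULT, evict 3, frames=[4,2,1,5]
At step 9: evicted page 3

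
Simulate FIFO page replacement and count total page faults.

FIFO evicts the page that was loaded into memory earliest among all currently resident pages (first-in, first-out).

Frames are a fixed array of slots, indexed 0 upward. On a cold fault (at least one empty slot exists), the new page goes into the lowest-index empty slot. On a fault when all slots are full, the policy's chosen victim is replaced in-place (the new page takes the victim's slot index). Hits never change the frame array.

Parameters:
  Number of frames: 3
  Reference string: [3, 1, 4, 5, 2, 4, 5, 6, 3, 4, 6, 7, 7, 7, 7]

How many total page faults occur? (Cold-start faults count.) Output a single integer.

Step 0: ref 3 → FAULT, frames=[3,-,-]
Step 1: ref 1 → FAULT, frames=[3,1,-]
Step 2: ref 4 → FAULT, frames=[3,1,4]
Step 3: ref 5 → FAULT (evict 3), frames=[5,1,4]
Step 4: ref 2 → FAULT (evict 1), frames=[5,2,4]
Step 5: ref 4 → HIT, frames=[5,2,4]
Step 6: ref 5 → HIT, frames=[5,2,4]
Step 7: ref 6 → FAULT (evict 4), frames=[5,2,6]
Step 8: ref 3 → FAULT (evict 5), frames=[3,2,6]
Step 9: ref 4 → FAULT (evict 2), frames=[3,4,6]
Step 10: ref 6 → HIT, frames=[3,4,6]
Step 11: ref 7 → FAULT (evict 6), frames=[3,4,7]
Step 12: ref 7 → HIT, frames=[3,4,7]
Step 13: ref 7 → HIT, frames=[3,4,7]
Step 14: ref 7 → HIT, frames=[3,4,7]
Total faults: 9

Answer: 9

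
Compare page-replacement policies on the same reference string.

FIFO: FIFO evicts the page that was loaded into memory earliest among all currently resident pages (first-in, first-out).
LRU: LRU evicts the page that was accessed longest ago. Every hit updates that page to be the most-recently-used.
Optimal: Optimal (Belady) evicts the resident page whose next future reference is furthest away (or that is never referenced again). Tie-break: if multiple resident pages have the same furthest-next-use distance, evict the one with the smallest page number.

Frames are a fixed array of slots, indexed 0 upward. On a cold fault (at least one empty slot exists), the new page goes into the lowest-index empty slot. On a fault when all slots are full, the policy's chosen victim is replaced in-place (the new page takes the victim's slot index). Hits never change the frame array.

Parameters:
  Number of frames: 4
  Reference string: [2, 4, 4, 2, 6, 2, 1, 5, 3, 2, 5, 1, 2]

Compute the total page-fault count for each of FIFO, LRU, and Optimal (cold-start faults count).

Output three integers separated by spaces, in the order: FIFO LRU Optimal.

Answer: 7 6 6

Derivation:
--- FIFO ---
  step 0: ref 2 -> FAULT, frames=[2,-,-,-] (faults so far: 1)
  step 1: ref 4 -> FAULT, frames=[2,4,-,-] (faults so far: 2)
  step 2: ref 4 -> HIT, frames=[2,4,-,-] (faults so far: 2)
  step 3: ref 2 -> HIT, frames=[2,4,-,-] (faults so far: 2)
  step 4: ref 6 -> FAULT, frames=[2,4,6,-] (faults so far: 3)
  step 5: ref 2 -> HIT, frames=[2,4,6,-] (faults so far: 3)
  step 6: ref 1 -> FAULT, frames=[2,4,6,1] (faults so far: 4)
  step 7: ref 5 -> FAULT, evict 2, frames=[5,4,6,1] (faults so far: 5)
  step 8: ref 3 -> FAULT, evict 4, frames=[5,3,6,1] (faults so far: 6)
  step 9: ref 2 -> FAULT, evict 6, frames=[5,3,2,1] (faults so far: 7)
  step 10: ref 5 -> HIT, frames=[5,3,2,1] (faults so far: 7)
  step 11: ref 1 -> HIT, frames=[5,3,2,1] (faults so far: 7)
  step 12: ref 2 -> HIT, frames=[5,3,2,1] (faults so far: 7)
  FIFO total faults: 7
--- LRU ---
  step 0: ref 2 -> FAULT, frames=[2,-,-,-] (faults so far: 1)
  step 1: ref 4 -> FAULT, frames=[2,4,-,-] (faults so far: 2)
  step 2: ref 4 -> HIT, frames=[2,4,-,-] (faults so far: 2)
  step 3: ref 2 -> HIT, frames=[2,4,-,-] (faults so far: 2)
  step 4: ref 6 -> FAULT, frames=[2,4,6,-] (faults so far: 3)
  step 5: ref 2 -> HIT, frames=[2,4,6,-] (faults so far: 3)
  step 6: ref 1 -> FAULT, frames=[2,4,6,1] (faults so far: 4)
  step 7: ref 5 -> FAULT, evict 4, frames=[2,5,6,1] (faults so far: 5)
  step 8: ref 3 -> FAULT, evict 6, frames=[2,5,3,1] (faults so far: 6)
  step 9: ref 2 -> HIT, frames=[2,5,3,1] (faults so far: 6)
  step 10: ref 5 -> HIT, frames=[2,5,3,1] (faults so far: 6)
  step 11: ref 1 -> HIT, frames=[2,5,3,1] (faults so far: 6)
  step 12: ref 2 -> HIT, frames=[2,5,3,1] (faults so far: 6)
  LRU total faults: 6
--- Optimal ---
  step 0: ref 2 -> FAULT, frames=[2,-,-,-] (faults so far: 1)
  step 1: ref 4 -> FAULT, frames=[2,4,-,-] (faults so far: 2)
  step 2: ref 4 -> HIT, frames=[2,4,-,-] (faults so far: 2)
  step 3: ref 2 -> HIT, frames=[2,4,-,-] (faults so far: 2)
  step 4: ref 6 -> FAULT, frames=[2,4,6,-] (faults so far: 3)
  step 5: ref 2 -> HIT, frames=[2,4,6,-] (faults so far: 3)
  step 6: ref 1 -> FAULT, frames=[2,4,6,1] (faults so far: 4)
  step 7: ref 5 -> FAULT, evict 4, frames=[2,5,6,1] (faults so far: 5)
  step 8: ref 3 -> FAULT, evict 6, frames=[2,5,3,1] (faults so far: 6)
  step 9: ref 2 -> HIT, frames=[2,5,3,1] (faults so far: 6)
  step 10: ref 5 -> HIT, frames=[2,5,3,1] (faults so far: 6)
  step 11: ref 1 -> HIT, frames=[2,5,3,1] (faults so far: 6)
  step 12: ref 2 -> HIT, frames=[2,5,3,1] (faults so far: 6)
  Optimal total faults: 6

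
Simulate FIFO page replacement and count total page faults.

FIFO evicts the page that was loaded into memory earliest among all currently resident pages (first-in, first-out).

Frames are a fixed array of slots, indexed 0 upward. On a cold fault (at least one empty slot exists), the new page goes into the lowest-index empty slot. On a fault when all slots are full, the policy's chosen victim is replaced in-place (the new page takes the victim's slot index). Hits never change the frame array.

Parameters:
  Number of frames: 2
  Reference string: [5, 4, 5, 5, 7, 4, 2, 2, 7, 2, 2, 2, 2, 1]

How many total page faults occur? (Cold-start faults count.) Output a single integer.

Step 0: ref 5 → FAULT, frames=[5,-]
Step 1: ref 4 → FAULT, frames=[5,4]
Step 2: ref 5 → HIT, frames=[5,4]
Step 3: ref 5 → HIT, frames=[5,4]
Step 4: ref 7 → FAULT (evict 5), frames=[7,4]
Step 5: ref 4 → HIT, frames=[7,4]
Step 6: ref 2 → FAULT (evict 4), frames=[7,2]
Step 7: ref 2 → HIT, frames=[7,2]
Step 8: ref 7 → HIT, frames=[7,2]
Step 9: ref 2 → HIT, frames=[7,2]
Step 10: ref 2 → HIT, frames=[7,2]
Step 11: ref 2 → HIT, frames=[7,2]
Step 12: ref 2 → HIT, frames=[7,2]
Step 13: ref 1 → FAULT (evict 7), frames=[1,2]
Total faults: 5

Answer: 5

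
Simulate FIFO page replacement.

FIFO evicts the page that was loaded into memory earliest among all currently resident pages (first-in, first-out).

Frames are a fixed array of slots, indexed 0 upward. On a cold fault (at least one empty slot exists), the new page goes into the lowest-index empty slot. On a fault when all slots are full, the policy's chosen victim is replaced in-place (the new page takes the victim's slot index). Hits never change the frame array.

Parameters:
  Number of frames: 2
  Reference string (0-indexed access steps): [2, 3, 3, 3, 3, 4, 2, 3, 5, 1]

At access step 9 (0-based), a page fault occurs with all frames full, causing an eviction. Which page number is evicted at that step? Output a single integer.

Step 0: ref 2 -> FAULT, frames=[2,-]
Step 1: ref 3 -> FAULT, frames=[2,3]
Step 2: ref 3 -> HIT, frames=[2,3]
Step 3: ref 3 -> HIT, frames=[2,3]
Step 4: ref 3 -> HIT, frames=[2,3]
Step 5: ref 4 -> FAULT, evict 2, frames=[4,3]
Step 6: ref 2 -> FAULT, evict 3, frames=[4,2]
Step 7: ref 3 -> FAULT, evict 4, frames=[3,2]
Step 8: ref 5 -> FAULT, evict 2, frames=[3,5]
Step 9: ref 1 -> FAULT, evict 3, frames=[1,5]
At step 9: evicted page 3

Answer: 3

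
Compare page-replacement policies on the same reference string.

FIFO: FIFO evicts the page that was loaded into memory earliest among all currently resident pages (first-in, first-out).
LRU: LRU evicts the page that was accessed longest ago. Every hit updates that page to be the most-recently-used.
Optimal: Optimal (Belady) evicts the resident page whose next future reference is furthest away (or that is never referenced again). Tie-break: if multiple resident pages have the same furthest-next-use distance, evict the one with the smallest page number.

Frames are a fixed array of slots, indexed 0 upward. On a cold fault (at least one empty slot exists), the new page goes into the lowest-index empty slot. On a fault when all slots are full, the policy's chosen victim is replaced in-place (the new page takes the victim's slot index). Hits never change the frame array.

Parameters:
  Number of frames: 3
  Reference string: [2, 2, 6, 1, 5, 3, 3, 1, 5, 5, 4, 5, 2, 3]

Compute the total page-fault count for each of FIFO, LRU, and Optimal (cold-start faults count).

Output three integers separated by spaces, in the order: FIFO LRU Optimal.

Answer: 7 8 7

Derivation:
--- FIFO ---
  step 0: ref 2 -> FAULT, frames=[2,-,-] (faults so far: 1)
  step 1: ref 2 -> HIT, frames=[2,-,-] (faults so far: 1)
  step 2: ref 6 -> FAULT, frames=[2,6,-] (faults so far: 2)
  step 3: ref 1 -> FAULT, frames=[2,6,1] (faults so far: 3)
  step 4: ref 5 -> FAULT, evict 2, frames=[5,6,1] (faults so far: 4)
  step 5: ref 3 -> FAULT, evict 6, frames=[5,3,1] (faults so far: 5)
  step 6: ref 3 -> HIT, frames=[5,3,1] (faults so far: 5)
  step 7: ref 1 -> HIT, frames=[5,3,1] (faults so far: 5)
  step 8: ref 5 -> HIT, frames=[5,3,1] (faults so far: 5)
  step 9: ref 5 -> HIT, frames=[5,3,1] (faults so far: 5)
  step 10: ref 4 -> FAULT, evict 1, frames=[5,3,4] (faults so far: 6)
  step 11: ref 5 -> HIT, frames=[5,3,4] (faults so far: 6)
  step 12: ref 2 -> FAULT, evict 5, frames=[2,3,4] (faults so far: 7)
  step 13: ref 3 -> HIT, frames=[2,3,4] (faults so far: 7)
  FIFO total faults: 7
--- LRU ---
  step 0: ref 2 -> FAULT, frames=[2,-,-] (faults so far: 1)
  step 1: ref 2 -> HIT, frames=[2,-,-] (faults so far: 1)
  step 2: ref 6 -> FAULT, frames=[2,6,-] (faults so far: 2)
  step 3: ref 1 -> FAULT, frames=[2,6,1] (faults so far: 3)
  step 4: ref 5 -> FAULT, evict 2, frames=[5,6,1] (faults so far: 4)
  step 5: ref 3 -> FAULT, evict 6, frames=[5,3,1] (faults so far: 5)
  step 6: ref 3 -> HIT, frames=[5,3,1] (faults so far: 5)
  step 7: ref 1 -> HIT, frames=[5,3,1] (faults so far: 5)
  step 8: ref 5 -> HIT, frames=[5,3,1] (faults so far: 5)
  step 9: ref 5 -> HIT, frames=[5,3,1] (faults so far: 5)
  step 10: ref 4 -> FAULT, evict 3, frames=[5,4,1] (faults so far: 6)
  step 11: ref 5 -> HIT, frames=[5,4,1] (faults so far: 6)
  step 12: ref 2 -> FAULT, evict 1, frames=[5,4,2] (faults so far: 7)
  step 13: ref 3 -> FAULT, evict 4, frames=[5,3,2] (faults so far: 8)
  LRU total faults: 8
--- Optimal ---
  step 0: ref 2 -> FAULT, frames=[2,-,-] (faults so far: 1)
  step 1: ref 2 -> HIT, frames=[2,-,-] (faults so far: 1)
  step 2: ref 6 -> FAULT, frames=[2,6,-] (faults so far: 2)
  step 3: ref 1 -> FAULT, frames=[2,6,1] (faults so far: 3)
  step 4: ref 5 -> FAULT, evict 6, frames=[2,5,1] (faults so far: 4)
  step 5: ref 3 -> FAULT, evict 2, frames=[3,5,1] (faults so far: 5)
  step 6: ref 3 -> HIT, frames=[3,5,1] (faults so far: 5)
  step 7: ref 1 -> HIT, frames=[3,5,1] (faults so far: 5)
  step 8: ref 5 -> HIT, frames=[3,5,1] (faults so far: 5)
  step 9: ref 5 -> HIT, frames=[3,5,1] (faults so far: 5)
  step 10: ref 4 -> FAULT, evict 1, frames=[3,5,4] (faults so far: 6)
  step 11: ref 5 -> HIT, frames=[3,5,4] (faults so far: 6)
  step 12: ref 2 -> FAULT, evict 4, frames=[3,5,2] (faults so far: 7)
  step 13: ref 3 -> HIT, frames=[3,5,2] (faults so far: 7)
  Optimal total faults: 7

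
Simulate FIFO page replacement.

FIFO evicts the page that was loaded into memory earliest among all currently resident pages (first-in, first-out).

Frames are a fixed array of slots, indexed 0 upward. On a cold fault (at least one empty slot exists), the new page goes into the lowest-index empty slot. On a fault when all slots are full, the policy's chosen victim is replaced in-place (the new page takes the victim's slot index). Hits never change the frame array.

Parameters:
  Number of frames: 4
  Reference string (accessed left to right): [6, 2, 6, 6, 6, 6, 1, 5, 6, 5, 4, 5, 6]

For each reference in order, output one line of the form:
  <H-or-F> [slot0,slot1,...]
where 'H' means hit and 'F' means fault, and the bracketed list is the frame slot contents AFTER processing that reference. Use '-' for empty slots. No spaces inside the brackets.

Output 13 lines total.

F [6,-,-,-]
F [6,2,-,-]
H [6,2,-,-]
H [6,2,-,-]
H [6,2,-,-]
H [6,2,-,-]
F [6,2,1,-]
F [6,2,1,5]
H [6,2,1,5]
H [6,2,1,5]
F [4,2,1,5]
H [4,2,1,5]
F [4,6,1,5]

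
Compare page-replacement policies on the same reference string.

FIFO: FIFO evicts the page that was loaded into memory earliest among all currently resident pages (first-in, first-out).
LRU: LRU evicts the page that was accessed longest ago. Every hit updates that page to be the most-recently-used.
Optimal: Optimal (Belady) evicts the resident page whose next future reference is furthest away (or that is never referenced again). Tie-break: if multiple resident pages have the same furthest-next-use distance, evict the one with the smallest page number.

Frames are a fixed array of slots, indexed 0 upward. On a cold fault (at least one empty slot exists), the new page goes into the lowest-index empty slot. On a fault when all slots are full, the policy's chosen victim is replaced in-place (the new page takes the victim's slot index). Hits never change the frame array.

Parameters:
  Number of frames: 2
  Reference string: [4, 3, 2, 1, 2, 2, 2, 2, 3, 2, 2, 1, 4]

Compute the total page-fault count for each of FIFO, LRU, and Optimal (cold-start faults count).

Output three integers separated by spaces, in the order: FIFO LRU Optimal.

Answer: 8 7 7

Derivation:
--- FIFO ---
  step 0: ref 4 -> FAULT, frames=[4,-] (faults so far: 1)
  step 1: ref 3 -> FAULT, frames=[4,3] (faults so far: 2)
  step 2: ref 2 -> FAULT, evict 4, frames=[2,3] (faults so far: 3)
  step 3: ref 1 -> FAULT, evict 3, frames=[2,1] (faults so far: 4)
  step 4: ref 2 -> HIT, frames=[2,1] (faults so far: 4)
  step 5: ref 2 -> HIT, frames=[2,1] (faults so far: 4)
  step 6: ref 2 -> HIT, frames=[2,1] (faults so far: 4)
  step 7: ref 2 -> HIT, frames=[2,1] (faults so far: 4)
  step 8: ref 3 -> FAULT, evict 2, frames=[3,1] (faults so far: 5)
  step 9: ref 2 -> FAULT, evict 1, frames=[3,2] (faults so far: 6)
  step 10: ref 2 -> HIT, frames=[3,2] (faults so far: 6)
  step 11: ref 1 -> FAULT, evict 3, frames=[1,2] (faults so far: 7)
  step 12: ref 4 -> FAULT, evict 2, frames=[1,4] (faults so far: 8)
  FIFO total faults: 8
--- LRU ---
  step 0: ref 4 -> FAULT, frames=[4,-] (faults so far: 1)
  step 1: ref 3 -> FAULT, frames=[4,3] (faults so far: 2)
  step 2: ref 2 -> FAULT, evict 4, frames=[2,3] (faults so far: 3)
  step 3: ref 1 -> FAULT, evict 3, frames=[2,1] (faults so far: 4)
  step 4: ref 2 -> HIT, frames=[2,1] (faults so far: 4)
  step 5: ref 2 -> HIT, frames=[2,1] (faults so far: 4)
  step 6: ref 2 -> HIT, frames=[2,1] (faults so far: 4)
  step 7: ref 2 -> HIT, frames=[2,1] (faults so far: 4)
  step 8: ref 3 -> FAULT, evict 1, frames=[2,3] (faults so far: 5)
  step 9: ref 2 -> HIT, frames=[2,3] (faults so far: 5)
  step 10: ref 2 -> HIT, frames=[2,3] (faults so far: 5)
  step 11: ref 1 -> FAULT, evict 3, frames=[2,1] (faults so far: 6)
  step 12: ref 4 -> FAULT, evict 2, frames=[4,1] (faults so far: 7)
  LRU total faults: 7
--- Optimal ---
  step 0: ref 4 -> FAULT, frames=[4,-] (faults so far: 1)
  step 1: ref 3 -> FAULT, frames=[4,3] (faults so far: 2)
  step 2: ref 2 -> FAULT, evict 4, frames=[2,3] (faults so far: 3)
  step 3: ref 1 -> FAULT, evict 3, frames=[2,1] (faults so far: 4)
  step 4: ref 2 -> HIT, frames=[2,1] (faults so far: 4)
  step 5: ref 2 -> HIT, frames=[2,1] (faults so far: 4)
  step 6: ref 2 -> HIT, frames=[2,1] (faults so far: 4)
  step 7: ref 2 -> HIT, frames=[2,1] (faults so far: 4)
  step 8: ref 3 -> FAULT, evict 1, frames=[2,3] (faults so far: 5)
  step 9: ref 2 -> HIT, frames=[2,3] (faults so far: 5)
  step 10: ref 2 -> HIT, frames=[2,3] (faults so far: 5)
  step 11: ref 1 -> FAULT, evict 2, frames=[1,3] (faults so far: 6)
  step 12: ref 4 -> FAULT, evict 1, frames=[4,3] (faults so far: 7)
  Optimal total faults: 7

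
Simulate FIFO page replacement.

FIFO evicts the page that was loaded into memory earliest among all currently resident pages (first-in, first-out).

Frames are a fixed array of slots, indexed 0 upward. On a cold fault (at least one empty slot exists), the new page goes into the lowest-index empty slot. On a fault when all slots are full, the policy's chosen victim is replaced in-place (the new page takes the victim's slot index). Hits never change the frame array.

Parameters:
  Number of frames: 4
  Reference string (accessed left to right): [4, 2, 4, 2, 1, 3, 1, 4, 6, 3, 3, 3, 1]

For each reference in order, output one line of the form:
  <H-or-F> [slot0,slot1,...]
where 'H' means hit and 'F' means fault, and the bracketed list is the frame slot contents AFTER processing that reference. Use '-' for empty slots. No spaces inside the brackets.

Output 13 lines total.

F [4,-,-,-]
F [4,2,-,-]
H [4,2,-,-]
H [4,2,-,-]
F [4,2,1,-]
F [4,2,1,3]
H [4,2,1,3]
H [4,2,1,3]
F [6,2,1,3]
H [6,2,1,3]
H [6,2,1,3]
H [6,2,1,3]
H [6,2,1,3]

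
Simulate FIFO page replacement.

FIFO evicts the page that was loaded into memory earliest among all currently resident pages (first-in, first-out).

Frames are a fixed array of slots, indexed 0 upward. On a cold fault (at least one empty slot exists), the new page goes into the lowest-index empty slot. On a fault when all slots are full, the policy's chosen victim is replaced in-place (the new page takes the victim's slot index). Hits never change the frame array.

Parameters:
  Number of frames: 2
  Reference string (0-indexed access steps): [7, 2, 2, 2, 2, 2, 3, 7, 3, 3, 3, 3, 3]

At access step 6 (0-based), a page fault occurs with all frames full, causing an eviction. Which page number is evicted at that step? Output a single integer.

Step 0: ref 7 -> FAULT, frames=[7,-]
Step 1: ref 2 -> FAULT, frames=[7,2]
Step 2: ref 2 -> HIT, frames=[7,2]
Step 3: ref 2 -> HIT, frames=[7,2]
Step 4: ref 2 -> HIT, frames=[7,2]
Step 5: ref 2 -> HIT, frames=[7,2]
Step 6: ref 3 -> FAULT, evict 7, frames=[3,2]
At step 6: evicted page 7

Answer: 7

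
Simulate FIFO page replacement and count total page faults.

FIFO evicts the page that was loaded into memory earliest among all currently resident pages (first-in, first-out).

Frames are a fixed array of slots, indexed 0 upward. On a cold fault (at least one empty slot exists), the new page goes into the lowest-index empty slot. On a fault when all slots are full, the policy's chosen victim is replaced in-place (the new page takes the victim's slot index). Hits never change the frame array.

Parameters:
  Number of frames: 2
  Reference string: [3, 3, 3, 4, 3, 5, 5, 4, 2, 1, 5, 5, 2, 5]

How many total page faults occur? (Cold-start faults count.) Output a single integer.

Step 0: ref 3 → FAULT, frames=[3,-]
Step 1: ref 3 → HIT, frames=[3,-]
Step 2: ref 3 → HIT, frames=[3,-]
Step 3: ref 4 → FAULT, frames=[3,4]
Step 4: ref 3 → HIT, frames=[3,4]
Step 5: ref 5 → FAULT (evict 3), frames=[5,4]
Step 6: ref 5 → HIT, frames=[5,4]
Step 7: ref 4 → HIT, frames=[5,4]
Step 8: ref 2 → FAULT (evict 4), frames=[5,2]
Step 9: ref 1 → FAULT (evict 5), frames=[1,2]
Step 10: ref 5 → FAULT (evict 2), frames=[1,5]
Step 11: ref 5 → HIT, frames=[1,5]
Step 12: ref 2 → FAULT (evict 1), frames=[2,5]
Step 13: ref 5 → HIT, frames=[2,5]
Total faults: 7

Answer: 7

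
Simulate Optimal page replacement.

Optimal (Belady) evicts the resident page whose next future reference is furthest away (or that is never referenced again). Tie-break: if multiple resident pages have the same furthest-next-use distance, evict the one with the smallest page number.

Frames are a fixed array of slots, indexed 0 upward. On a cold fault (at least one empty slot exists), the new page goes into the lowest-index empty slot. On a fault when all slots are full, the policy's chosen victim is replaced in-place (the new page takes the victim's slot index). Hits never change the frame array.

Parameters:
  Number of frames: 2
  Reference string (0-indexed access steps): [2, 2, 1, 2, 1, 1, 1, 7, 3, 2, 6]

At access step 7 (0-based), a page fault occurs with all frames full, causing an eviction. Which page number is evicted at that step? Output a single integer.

Step 0: ref 2 -> FAULT, frames=[2,-]
Step 1: ref 2 -> HIT, frames=[2,-]
Step 2: ref 1 -> FAULT, frames=[2,1]
Step 3: ref 2 -> HIT, frames=[2,1]
Step 4: ref 1 -> HIT, frames=[2,1]
Step 5: ref 1 -> HIT, frames=[2,1]
Step 6: ref 1 -> HIT, frames=[2,1]
Step 7: ref 7 -> FAULT, evict 1, frames=[2,7]
At step 7: evicted page 1

Answer: 1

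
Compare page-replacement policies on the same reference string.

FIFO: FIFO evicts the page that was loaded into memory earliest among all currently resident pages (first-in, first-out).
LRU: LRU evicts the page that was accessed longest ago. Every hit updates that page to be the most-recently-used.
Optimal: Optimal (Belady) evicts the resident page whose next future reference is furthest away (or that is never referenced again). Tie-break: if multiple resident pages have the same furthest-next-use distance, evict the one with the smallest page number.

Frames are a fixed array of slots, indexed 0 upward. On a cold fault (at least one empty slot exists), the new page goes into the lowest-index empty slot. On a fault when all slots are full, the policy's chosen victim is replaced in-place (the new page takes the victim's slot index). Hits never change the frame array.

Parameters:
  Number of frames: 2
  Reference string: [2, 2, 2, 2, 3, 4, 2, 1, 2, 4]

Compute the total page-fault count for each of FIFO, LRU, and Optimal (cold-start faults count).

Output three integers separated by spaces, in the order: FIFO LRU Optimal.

Answer: 6 6 5

Derivation:
--- FIFO ---
  step 0: ref 2 -> FAULT, frames=[2,-] (faults so far: 1)
  step 1: ref 2 -> HIT, frames=[2,-] (faults so far: 1)
  step 2: ref 2 -> HIT, frames=[2,-] (faults so far: 1)
  step 3: ref 2 -> HIT, frames=[2,-] (faults so far: 1)
  step 4: ref 3 -> FAULT, frames=[2,3] (faults so far: 2)
  step 5: ref 4 -> FAULT, evict 2, frames=[4,3] (faults so far: 3)
  step 6: ref 2 -> FAULT, evict 3, frames=[4,2] (faults so far: 4)
  step 7: ref 1 -> FAULT, evict 4, frames=[1,2] (faults so far: 5)
  step 8: ref 2 -> HIT, frames=[1,2] (faults so far: 5)
  step 9: ref 4 -> FAULT, evict 2, frames=[1,4] (faults so far: 6)
  FIFO total faults: 6
--- LRU ---
  step 0: ref 2 -> FAULT, frames=[2,-] (faults so far: 1)
  step 1: ref 2 -> HIT, frames=[2,-] (faults so far: 1)
  step 2: ref 2 -> HIT, frames=[2,-] (faults so far: 1)
  step 3: ref 2 -> HIT, frames=[2,-] (faults so far: 1)
  step 4: ref 3 -> FAULT, frames=[2,3] (faults so far: 2)
  step 5: ref 4 -> FAULT, evict 2, frames=[4,3] (faults so far: 3)
  step 6: ref 2 -> FAULT, evict 3, frames=[4,2] (faults so far: 4)
  step 7: ref 1 -> FAULT, evict 4, frames=[1,2] (faults so far: 5)
  step 8: ref 2 -> HIT, frames=[1,2] (faults so far: 5)
  step 9: ref 4 -> FAULT, evict 1, frames=[4,2] (faults so far: 6)
  LRU total faults: 6
--- Optimal ---
  step 0: ref 2 -> FAULT, frames=[2,-] (faults so far: 1)
  step 1: ref 2 -> HIT, frames=[2,-] (faults so far: 1)
  step 2: ref 2 -> HIT, frames=[2,-] (faults so far: 1)
  step 3: ref 2 -> HIT, frames=[2,-] (faults so far: 1)
  step 4: ref 3 -> FAULT, frames=[2,3] (faults so far: 2)
  step 5: ref 4 -> FAULT, evict 3, frames=[2,4] (faults so far: 3)
  step 6: ref 2 -> HIT, frames=[2,4] (faults so far: 3)
  step 7: ref 1 -> FAULT, evict 4, frames=[2,1] (faults so far: 4)
  step 8: ref 2 -> HIT, frames=[2,1] (faults so far: 4)
  step 9: ref 4 -> FAULT, evict 1, frames=[2,4] (faults so far: 5)
  Optimal total faults: 5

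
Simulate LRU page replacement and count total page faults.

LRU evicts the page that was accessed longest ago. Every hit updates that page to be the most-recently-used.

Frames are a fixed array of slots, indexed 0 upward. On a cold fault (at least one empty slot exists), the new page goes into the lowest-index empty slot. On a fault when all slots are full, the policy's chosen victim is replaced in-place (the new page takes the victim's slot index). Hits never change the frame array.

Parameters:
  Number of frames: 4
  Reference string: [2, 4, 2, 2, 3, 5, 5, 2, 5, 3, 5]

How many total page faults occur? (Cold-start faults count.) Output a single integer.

Step 0: ref 2 → FAULT, frames=[2,-,-,-]
Step 1: ref 4 → FAULT, frames=[2,4,-,-]
Step 2: ref 2 → HIT, frames=[2,4,-,-]
Step 3: ref 2 → HIT, frames=[2,4,-,-]
Step 4: ref 3 → FAULT, frames=[2,4,3,-]
Step 5: ref 5 → FAULT, frames=[2,4,3,5]
Step 6: ref 5 → HIT, frames=[2,4,3,5]
Step 7: ref 2 → HIT, frames=[2,4,3,5]
Step 8: ref 5 → HIT, frames=[2,4,3,5]
Step 9: ref 3 → HIT, frames=[2,4,3,5]
Step 10: ref 5 → HIT, frames=[2,4,3,5]
Total faults: 4

Answer: 4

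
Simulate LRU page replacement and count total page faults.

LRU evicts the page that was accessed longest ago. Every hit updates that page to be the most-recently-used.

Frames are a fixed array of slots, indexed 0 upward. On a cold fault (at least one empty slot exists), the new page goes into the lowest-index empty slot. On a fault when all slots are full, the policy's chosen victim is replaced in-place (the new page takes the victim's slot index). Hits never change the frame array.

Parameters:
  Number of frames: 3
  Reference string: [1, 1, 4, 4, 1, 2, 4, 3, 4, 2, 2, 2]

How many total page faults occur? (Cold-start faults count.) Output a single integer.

Answer: 4

Derivation:
Step 0: ref 1 → FAULT, frames=[1,-,-]
Step 1: ref 1 → HIT, frames=[1,-,-]
Step 2: ref 4 → FAULT, frames=[1,4,-]
Step 3: ref 4 → HIT, frames=[1,4,-]
Step 4: ref 1 → HIT, frames=[1,4,-]
Step 5: ref 2 → FAULT, frames=[1,4,2]
Step 6: ref 4 → HIT, frames=[1,4,2]
Step 7: ref 3 → FAULT (evict 1), frames=[3,4,2]
Step 8: ref 4 → HIT, frames=[3,4,2]
Step 9: ref 2 → HIT, frames=[3,4,2]
Step 10: ref 2 → HIT, frames=[3,4,2]
Step 11: ref 2 → HIT, frames=[3,4,2]
Total faults: 4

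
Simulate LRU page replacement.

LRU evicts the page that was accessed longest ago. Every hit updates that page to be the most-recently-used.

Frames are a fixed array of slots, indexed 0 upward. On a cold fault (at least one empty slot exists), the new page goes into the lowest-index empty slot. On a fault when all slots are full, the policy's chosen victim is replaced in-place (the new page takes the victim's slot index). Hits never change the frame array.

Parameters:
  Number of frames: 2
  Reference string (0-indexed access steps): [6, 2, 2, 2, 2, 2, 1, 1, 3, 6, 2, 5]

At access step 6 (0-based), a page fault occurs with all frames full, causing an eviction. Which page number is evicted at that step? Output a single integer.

Step 0: ref 6 -> FAULT, frames=[6,-]
Step 1: ref 2 -> FAULT, frames=[6,2]
Step 2: ref 2 -> HIT, frames=[6,2]
Step 3: ref 2 -> HIT, frames=[6,2]
Step 4: ref 2 -> HIT, frames=[6,2]
Step 5: ref 2 -> HIT, frames=[6,2]
Step 6: ref 1 -> FAULT, evict 6, frames=[1,2]
At step 6: evicted page 6

Answer: 6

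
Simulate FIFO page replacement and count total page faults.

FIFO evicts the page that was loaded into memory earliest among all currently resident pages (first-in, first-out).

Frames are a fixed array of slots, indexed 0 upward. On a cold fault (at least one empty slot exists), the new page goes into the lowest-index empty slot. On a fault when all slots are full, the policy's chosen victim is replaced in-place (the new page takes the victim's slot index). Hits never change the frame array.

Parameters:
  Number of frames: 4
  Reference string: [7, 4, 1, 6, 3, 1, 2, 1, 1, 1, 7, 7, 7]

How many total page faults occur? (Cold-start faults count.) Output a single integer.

Answer: 7

Derivation:
Step 0: ref 7 → FAULT, frames=[7,-,-,-]
Step 1: ref 4 → FAULT, frames=[7,4,-,-]
Step 2: ref 1 → FAULT, frames=[7,4,1,-]
Step 3: ref 6 → FAULT, frames=[7,4,1,6]
Step 4: ref 3 → FAULT (evict 7), frames=[3,4,1,6]
Step 5: ref 1 → HIT, frames=[3,4,1,6]
Step 6: ref 2 → FAULT (evict 4), frames=[3,2,1,6]
Step 7: ref 1 → HIT, frames=[3,2,1,6]
Step 8: ref 1 → HIT, frames=[3,2,1,6]
Step 9: ref 1 → HIT, frames=[3,2,1,6]
Step 10: ref 7 → FAULT (evict 1), frames=[3,2,7,6]
Step 11: ref 7 → HIT, frames=[3,2,7,6]
Step 12: ref 7 → HIT, frames=[3,2,7,6]
Total faults: 7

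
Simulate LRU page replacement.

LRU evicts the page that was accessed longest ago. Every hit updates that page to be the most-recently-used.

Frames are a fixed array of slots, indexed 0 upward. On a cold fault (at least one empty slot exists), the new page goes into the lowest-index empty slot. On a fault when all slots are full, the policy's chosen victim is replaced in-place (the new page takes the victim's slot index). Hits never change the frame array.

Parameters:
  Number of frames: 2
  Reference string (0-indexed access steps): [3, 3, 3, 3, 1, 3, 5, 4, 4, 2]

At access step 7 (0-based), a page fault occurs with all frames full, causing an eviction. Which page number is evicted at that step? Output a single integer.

Answer: 3

Derivation:
Step 0: ref 3 -> FAULT, frames=[3,-]
Step 1: ref 3 -> HIT, frames=[3,-]
Step 2: ref 3 -> HIT, frames=[3,-]
Step 3: ref 3 -> HIT, frames=[3,-]
Step 4: ref 1 -> FAULT, frames=[3,1]
Step 5: ref 3 -> HIT, frames=[3,1]
Step 6: ref 5 -> FAULT, evict 1, frames=[3,5]
Step 7: ref 4 -> FAULT, evict 3, frames=[4,5]
At step 7: evicted page 3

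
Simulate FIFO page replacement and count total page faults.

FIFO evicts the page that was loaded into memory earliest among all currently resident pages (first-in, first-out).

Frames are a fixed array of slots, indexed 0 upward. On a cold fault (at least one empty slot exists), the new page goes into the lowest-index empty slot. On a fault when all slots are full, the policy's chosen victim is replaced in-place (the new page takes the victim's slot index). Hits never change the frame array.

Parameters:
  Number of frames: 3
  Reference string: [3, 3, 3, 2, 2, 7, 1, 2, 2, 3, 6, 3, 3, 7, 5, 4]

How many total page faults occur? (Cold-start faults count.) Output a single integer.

Answer: 9

Derivation:
Step 0: ref 3 → FAULT, frames=[3,-,-]
Step 1: ref 3 → HIT, frames=[3,-,-]
Step 2: ref 3 → HIT, frames=[3,-,-]
Step 3: ref 2 → FAULT, frames=[3,2,-]
Step 4: ref 2 → HIT, frames=[3,2,-]
Step 5: ref 7 → FAULT, frames=[3,2,7]
Step 6: ref 1 → FAULT (evict 3), frames=[1,2,7]
Step 7: ref 2 → HIT, frames=[1,2,7]
Step 8: ref 2 → HIT, frames=[1,2,7]
Step 9: ref 3 → FAULT (evict 2), frames=[1,3,7]
Step 10: ref 6 → FAULT (evict 7), frames=[1,3,6]
Step 11: ref 3 → HIT, frames=[1,3,6]
Step 12: ref 3 → HIT, frames=[1,3,6]
Step 13: ref 7 → FAULT (evict 1), frames=[7,3,6]
Step 14: ref 5 → FAULT (evict 3), frames=[7,5,6]
Step 15: ref 4 → FAULT (evict 6), frames=[7,5,4]
Total faults: 9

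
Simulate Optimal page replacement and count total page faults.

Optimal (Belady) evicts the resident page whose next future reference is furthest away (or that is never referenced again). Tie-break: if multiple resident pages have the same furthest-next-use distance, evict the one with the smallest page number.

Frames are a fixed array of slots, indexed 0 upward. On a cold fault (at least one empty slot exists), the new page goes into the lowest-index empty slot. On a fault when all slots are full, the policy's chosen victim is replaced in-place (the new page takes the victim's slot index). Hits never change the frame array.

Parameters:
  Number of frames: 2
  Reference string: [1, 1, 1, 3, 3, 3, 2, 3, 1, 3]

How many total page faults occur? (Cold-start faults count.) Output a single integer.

Answer: 4

Derivation:
Step 0: ref 1 → FAULT, frames=[1,-]
Step 1: ref 1 → HIT, frames=[1,-]
Step 2: ref 1 → HIT, frames=[1,-]
Step 3: ref 3 → FAULT, frames=[1,3]
Step 4: ref 3 → HIT, frames=[1,3]
Step 5: ref 3 → HIT, frames=[1,3]
Step 6: ref 2 → FAULT (evict 1), frames=[2,3]
Step 7: ref 3 → HIT, frames=[2,3]
Step 8: ref 1 → FAULT (evict 2), frames=[1,3]
Step 9: ref 3 → HIT, frames=[1,3]
Total faults: 4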